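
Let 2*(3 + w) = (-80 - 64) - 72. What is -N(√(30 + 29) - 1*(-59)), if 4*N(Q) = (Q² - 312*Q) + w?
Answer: 14979/4 + 97*√59/2 ≈ 4117.3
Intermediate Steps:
w = -111 (w = -3 + ((-80 - 64) - 72)/2 = -3 + (-144 - 72)/2 = -3 + (½)*(-216) = -3 - 108 = -111)
N(Q) = -111/4 - 78*Q + Q²/4 (N(Q) = ((Q² - 312*Q) - 111)/4 = (-111 + Q² - 312*Q)/4 = -111/4 - 78*Q + Q²/4)
-N(√(30 + 29) - 1*(-59)) = -(-111/4 - 78*(√(30 + 29) - 1*(-59)) + (√(30 + 29) - 1*(-59))²/4) = -(-111/4 - 78*(√59 + 59) + (√59 + 59)²/4) = -(-111/4 - 78*(59 + √59) + (59 + √59)²/4) = -(-111/4 + (-4602 - 78*√59) + (59 + √59)²/4) = -(-18519/4 - 78*√59 + (59 + √59)²/4) = 18519/4 + 78*√59 - (59 + √59)²/4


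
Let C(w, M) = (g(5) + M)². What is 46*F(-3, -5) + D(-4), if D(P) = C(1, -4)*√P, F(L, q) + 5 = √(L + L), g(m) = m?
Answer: -230 + 2*I + 46*I*√6 ≈ -230.0 + 114.68*I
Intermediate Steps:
F(L, q) = -5 + √2*√L (F(L, q) = -5 + √(L + L) = -5 + √(2*L) = -5 + √2*√L)
C(w, M) = (5 + M)²
D(P) = √P (D(P) = (5 - 4)²*√P = 1²*√P = 1*√P = √P)
46*F(-3, -5) + D(-4) = 46*(-5 + √2*√(-3)) + √(-4) = 46*(-5 + √2*(I*√3)) + 2*I = 46*(-5 + I*√6) + 2*I = (-230 + 46*I*√6) + 2*I = -230 + 2*I + 46*I*√6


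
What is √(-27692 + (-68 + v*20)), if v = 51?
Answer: 2*I*√6685 ≈ 163.52*I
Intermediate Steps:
√(-27692 + (-68 + v*20)) = √(-27692 + (-68 + 51*20)) = √(-27692 + (-68 + 1020)) = √(-27692 + 952) = √(-26740) = 2*I*√6685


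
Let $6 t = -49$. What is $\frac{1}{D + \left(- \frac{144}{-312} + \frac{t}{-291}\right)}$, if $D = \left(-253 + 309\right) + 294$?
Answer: $\frac{22698}{7955413} \approx 0.0028532$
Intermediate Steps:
$t = - \frac{49}{6}$ ($t = \frac{1}{6} \left(-49\right) = - \frac{49}{6} \approx -8.1667$)
$D = 350$ ($D = 56 + 294 = 350$)
$\frac{1}{D + \left(- \frac{144}{-312} + \frac{t}{-291}\right)} = \frac{1}{350 - \left(- \frac{49}{1746} - \frac{6}{13}\right)} = \frac{1}{350 - - \frac{11113}{22698}} = \frac{1}{350 + \left(\frac{6}{13} + \frac{49}{1746}\right)} = \frac{1}{350 + \frac{11113}{22698}} = \frac{1}{\frac{7955413}{22698}} = \frac{22698}{7955413}$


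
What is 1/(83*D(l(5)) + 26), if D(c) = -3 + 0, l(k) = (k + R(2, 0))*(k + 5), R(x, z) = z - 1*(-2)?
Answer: -1/223 ≈ -0.0044843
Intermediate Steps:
R(x, z) = 2 + z (R(x, z) = z + 2 = 2 + z)
l(k) = (2 + k)*(5 + k) (l(k) = (k + (2 + 0))*(k + 5) = (k + 2)*(5 + k) = (2 + k)*(5 + k))
D(c) = -3
1/(83*D(l(5)) + 26) = 1/(83*(-3) + 26) = 1/(-249 + 26) = 1/(-223) = -1/223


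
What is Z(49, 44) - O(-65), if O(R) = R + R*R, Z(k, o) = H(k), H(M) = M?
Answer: -4111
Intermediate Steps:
Z(k, o) = k
O(R) = R + R²
Z(49, 44) - O(-65) = 49 - (-65)*(1 - 65) = 49 - (-65)*(-64) = 49 - 1*4160 = 49 - 4160 = -4111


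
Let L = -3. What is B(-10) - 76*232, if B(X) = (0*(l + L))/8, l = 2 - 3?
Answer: -17632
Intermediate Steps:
l = -1
B(X) = 0 (B(X) = (0*(-1 - 3))/8 = (0*(-4))*(1/8) = 0*(1/8) = 0)
B(-10) - 76*232 = 0 - 76*232 = 0 - 17632 = -17632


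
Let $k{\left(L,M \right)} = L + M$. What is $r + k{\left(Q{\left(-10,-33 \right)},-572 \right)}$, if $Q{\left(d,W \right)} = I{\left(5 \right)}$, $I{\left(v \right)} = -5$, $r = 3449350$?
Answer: $3448773$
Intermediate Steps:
$Q{\left(d,W \right)} = -5$
$r + k{\left(Q{\left(-10,-33 \right)},-572 \right)} = 3449350 - 577 = 3448773$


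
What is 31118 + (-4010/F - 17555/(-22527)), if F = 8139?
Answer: 1901817455243/61115751 ≈ 31118.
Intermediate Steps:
31118 + (-4010/F - 17555/(-22527)) = 31118 + (-4010/8139 - 17555/(-22527)) = 31118 + (-4010*1/8139 - 17555*(-1/22527)) = 31118 + (-4010/8139 + 17555/22527) = 31118 + 17515625/61115751 = 1901817455243/61115751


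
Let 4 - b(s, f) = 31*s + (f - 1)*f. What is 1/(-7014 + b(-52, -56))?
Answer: -1/8590 ≈ -0.00011641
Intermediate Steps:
b(s, f) = 4 - 31*s - f*(-1 + f) (b(s, f) = 4 - (31*s + (f - 1)*f) = 4 - (31*s + (-1 + f)*f) = 4 - (31*s + f*(-1 + f)) = 4 + (-31*s - f*(-1 + f)) = 4 - 31*s - f*(-1 + f))
1/(-7014 + b(-52, -56)) = 1/(-7014 + (4 - 56 - 1*(-56)² - 31*(-52))) = 1/(-7014 + (4 - 56 - 1*3136 + 1612)) = 1/(-7014 + (4 - 56 - 3136 + 1612)) = 1/(-7014 - 1576) = 1/(-8590) = -1/8590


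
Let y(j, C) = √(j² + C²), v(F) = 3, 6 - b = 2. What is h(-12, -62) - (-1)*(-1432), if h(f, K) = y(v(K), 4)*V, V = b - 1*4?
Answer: -1432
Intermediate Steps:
b = 4 (b = 6 - 1*2 = 6 - 2 = 4)
V = 0 (V = 4 - 1*4 = 4 - 4 = 0)
y(j, C) = √(C² + j²)
h(f, K) = 0 (h(f, K) = √(4² + 3²)*0 = √(16 + 9)*0 = √25*0 = 5*0 = 0)
h(-12, -62) - (-1)*(-1432) = 0 - (-1)*(-1432) = 0 - 1*1432 = 0 - 1432 = -1432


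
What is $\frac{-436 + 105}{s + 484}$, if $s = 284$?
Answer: $- \frac{331}{768} \approx -0.43099$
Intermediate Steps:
$\frac{-436 + 105}{s + 484} = \frac{-436 + 105}{284 + 484} = - \frac{331}{768}$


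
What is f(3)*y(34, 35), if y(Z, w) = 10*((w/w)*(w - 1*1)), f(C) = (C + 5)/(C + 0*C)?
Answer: 2720/3 ≈ 906.67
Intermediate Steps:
f(C) = (5 + C)/C (f(C) = (5 + C)/(C + 0) = (5 + C)/C)
y(Z, w) = -10 + 10*w (y(Z, w) = 10*(1*(w - 1)) = 10*(1*(-1 + w)) = 10*(-1 + w) = -10 + 10*w)
f(3)*y(34, 35) = ((5 + 3)/3)*(-10 + 10*35) = ((1/3)*8)*(-10 + 350) = (8/3)*340 = 2720/3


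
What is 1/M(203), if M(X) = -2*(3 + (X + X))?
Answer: -1/818 ≈ -0.0012225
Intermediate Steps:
M(X) = -6 - 4*X (M(X) = -2*(3 + 2*X) = -6 - 4*X)
1/M(203) = 1/(-6 - 4*203) = 1/(-6 - 812) = 1/(-818) = -1/818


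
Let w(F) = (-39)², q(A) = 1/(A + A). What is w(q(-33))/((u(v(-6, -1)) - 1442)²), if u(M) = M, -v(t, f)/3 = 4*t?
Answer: 1521/1876900 ≈ 0.00081038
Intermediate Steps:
v(t, f) = -12*t
q(A) = 1/(2*A)
w(F) = 1521
w(q(-33))/((u(v(-6, -1)) - 1442)²) = 1521/((-12*(-6) - 1442)²) = 1521/((72 - 1442)²) = 1521/((-1370)²) = 1521/1876900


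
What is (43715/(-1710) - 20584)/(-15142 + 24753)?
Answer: -7048471/3286962 ≈ -2.1444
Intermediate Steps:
(43715/(-1710) - 20584)/(-15142 + 24753) = (43715*(-1/1710) - 20584)/9611 = (-8743/342 - 20584)*(1/9611) = -7048471/342*1/9611 = -7048471/3286962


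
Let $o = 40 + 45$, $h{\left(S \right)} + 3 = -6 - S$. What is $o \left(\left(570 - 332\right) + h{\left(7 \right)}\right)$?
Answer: $18870$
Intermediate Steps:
$h{\left(S \right)} = -9 - S$ ($h{\left(S \right)} = -3 - \left(6 + S\right) = -9 - S$)
$o = 85$
$o \left(\left(570 - 332\right) + h{\left(7 \right)}\right) = 85 \left(\left(570 - 332\right) - 16\right) = 85 \left(238 - 16\right) = 85 \cdot 222 = 18870$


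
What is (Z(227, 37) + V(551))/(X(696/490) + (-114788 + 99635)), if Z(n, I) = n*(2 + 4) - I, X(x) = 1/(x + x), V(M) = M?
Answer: -1305696/10546243 ≈ -0.12381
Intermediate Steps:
X(x) = 1/(2*x)
Z(n, I) = -I + 6*n (Z(n, I) = n*6 - I = 6*n - I = -I + 6*n)
(Z(227, 37) + V(551))/(X(696/490) + (-114788 + 99635)) = ((-1*37 + 6*227) + 551)/(1/(2*((696/490))) + (-114788 + 99635)) = ((-37 + 1362) + 551)/(1/(2*((696*(1/490)))) - 15153) = (1325 + 551)/(1/(2*(348/245)) - 15153) = 1876/((½)*(245/348) - 15153) = 1876/(245/696 - 15153) = 1876/(-10546243/696) = 1876*(-696/10546243) = -1305696/10546243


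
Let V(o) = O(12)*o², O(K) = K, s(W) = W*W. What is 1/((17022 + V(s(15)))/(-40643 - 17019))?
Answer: -28831/312261 ≈ -0.092330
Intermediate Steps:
s(W) = W²
V(o) = 12*o²
1/((17022 + V(s(15)))/(-40643 - 17019)) = 1/((17022 + 12*(15²)²)/(-40643 - 17019)) = 1/((17022 + 12*225²)/(-57662)) = 1/((17022 + 12*50625)*(-1/57662)) = 1/((17022 + 607500)*(-1/57662)) = 1/(624522*(-1/57662)) = 1/(-312261/28831) = -28831/312261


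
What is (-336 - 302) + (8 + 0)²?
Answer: -574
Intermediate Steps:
(-336 - 302) + (8 + 0)² = -638 + 8² = -638 + 64 = -574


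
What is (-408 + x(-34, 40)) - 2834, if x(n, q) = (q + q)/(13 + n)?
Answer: -68162/21 ≈ -3245.8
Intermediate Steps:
x(n, q) = 2*q/(13 + n) (x(n, q) = (2*q)/(13 + n) = 2*q/(13 + n))
(-408 + x(-34, 40)) - 2834 = (-408 + 2*40/(13 - 34)) - 2834 = (-408 + 2*40/(-21)) - 2834 = (-408 + 2*40*(-1/21)) - 2834 = (-408 - 80/21) - 2834 = -8648/21 - 2834 = -68162/21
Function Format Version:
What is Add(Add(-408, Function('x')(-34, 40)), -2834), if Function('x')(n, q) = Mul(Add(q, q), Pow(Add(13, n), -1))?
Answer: Rational(-68162, 21) ≈ -3245.8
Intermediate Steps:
Function('x')(n, q) = Mul(2, q, Pow(Add(13, n), -1)) (Function('x')(n, q) = Mul(Mul(2, q), Pow(Add(13, n), -1)) = Mul(2, q, Pow(Add(13, n), -1)))
Add(Add(-408, Function('x')(-34, 40)), -2834) = Add(Add(-408, Mul(2, 40, Pow(Add(13, -34), -1))), -2834) = Add(Add(-408, Mul(2, 40, Pow(-21, -1))), -2834) = Add(Add(-408, Mul(2, 40, Rational(-1, 21))), -2834) = Add(Add(-408, Rational(-80, 21)), -2834) = Add(Rational(-8648, 21), -2834) = Rational(-68162, 21)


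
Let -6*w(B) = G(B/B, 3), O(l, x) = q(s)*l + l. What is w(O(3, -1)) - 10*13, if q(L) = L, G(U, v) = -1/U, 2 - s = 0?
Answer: -779/6 ≈ -129.83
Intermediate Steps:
s = 2 (s = 2 - 1*0 = 2 + 0 = 2)
O(l, x) = 3*l (O(l, x) = 2*l + l = 3*l)
w(B) = 1/6 (w(B) = -(-1)/(6*(B/B)) = -(-1)/(6*1) = -(-1)/6 = -1/6*(-1) = 1/6)
w(O(3, -1)) - 10*13 = 1/6 - 10*13 = 1/6 - 130 = -779/6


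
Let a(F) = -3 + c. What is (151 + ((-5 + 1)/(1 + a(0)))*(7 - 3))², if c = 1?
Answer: 27889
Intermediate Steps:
a(F) = -2 (a(F) = -3 + 1 = -2)
(151 + ((-5 + 1)/(1 + a(0)))*(7 - 3))² = (151 + ((-5 + 1)/(1 - 2))*(7 - 3))² = (151 - 4/(-1)*4)² = (151 - 4*(-1)*4)² = (151 + 4*4)² = (151 + 16)² = 167² = 27889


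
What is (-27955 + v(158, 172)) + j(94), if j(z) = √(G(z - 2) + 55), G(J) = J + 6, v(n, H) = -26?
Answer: -27981 + 3*√17 ≈ -27969.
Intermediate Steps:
G(J) = 6 + J
j(z) = √(59 + z) (j(z) = √((6 + (z - 2)) + 55) = √((6 + (-2 + z)) + 55) = √((4 + z) + 55) = √(59 + z))
(-27955 + v(158, 172)) + j(94) = (-27955 - 26) + √(59 + 94) = -27981 + √153 = -27981 + 3*√17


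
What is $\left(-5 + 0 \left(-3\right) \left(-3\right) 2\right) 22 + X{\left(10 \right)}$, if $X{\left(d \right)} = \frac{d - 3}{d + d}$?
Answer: $- \frac{2193}{20} \approx -109.65$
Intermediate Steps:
$X{\left(d \right)} = \frac{-3 + d}{2 d}$
$\left(-5 + 0 \left(-3\right) \left(-3\right) 2\right) 22 + X{\left(10 \right)} = \left(-5 + 0 \left(-3\right) \left(-3\right) 2\right) 22 + \frac{-3 + 10}{2 \cdot 10} = \left(-5 + 0 \left(-3\right) 2\right) 22 + \frac{1}{2} \cdot \frac{1}{10} \cdot 7 = \left(-5 + 0 \cdot 2\right) 22 + \frac{7}{20} = \left(-5 + 0\right) 22 + \frac{7}{20} = \left(-5\right) 22 + \frac{7}{20} = -110 + \frac{7}{20} = - \frac{2193}{20}$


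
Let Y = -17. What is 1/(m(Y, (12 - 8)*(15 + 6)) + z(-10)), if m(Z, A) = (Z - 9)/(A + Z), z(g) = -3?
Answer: -67/227 ≈ -0.29515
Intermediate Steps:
m(Z, A) = (-9 + Z)/(A + Z)
1/(m(Y, (12 - 8)*(15 + 6)) + z(-10)) = 1/((-9 - 17)/((12 - 8)*(15 + 6) - 17) - 3) = 1/(-26/(4*21 - 17) - 3) = 1/(-26/(84 - 17) - 3) = 1/(-26/67 - 3) = 1/(-227/67) = -67/227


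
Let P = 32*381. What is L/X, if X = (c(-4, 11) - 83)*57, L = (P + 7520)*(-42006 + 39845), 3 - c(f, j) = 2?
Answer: 21298816/2337 ≈ 9113.8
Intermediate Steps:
P = 12192
c(f, j) = 1 (c(f, j) = 3 - 1*2 = 3 - 2 = 1)
L = -42597632 (L = (12192 + 7520)*(-42006 + 39845) = 19712*(-2161) = -42597632)
X = -4674 (X = (1 - 83)*57 = -82*57 = -4674)
L/X = -42597632/(-4674) = -42597632*(-1/4674) = 21298816/2337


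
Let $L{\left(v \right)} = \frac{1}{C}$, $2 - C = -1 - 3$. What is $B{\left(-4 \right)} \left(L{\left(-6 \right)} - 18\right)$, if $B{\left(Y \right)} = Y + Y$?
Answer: $\frac{428}{3} \approx 142.67$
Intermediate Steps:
$B{\left(Y \right)} = 2 Y$
$C = 6$ ($C = 2 - \left(-1 - 3\right) = 2 - -4 = 2 + 4 = 6$)
$L{\left(v \right)} = \frac{1}{6}$
$B{\left(-4 \right)} \left(L{\left(-6 \right)} - 18\right) = 2 \left(-4\right) \left(\frac{1}{6} - 18\right) = \left(-8\right) \left(- \frac{107}{6}\right) = \frac{428}{3}$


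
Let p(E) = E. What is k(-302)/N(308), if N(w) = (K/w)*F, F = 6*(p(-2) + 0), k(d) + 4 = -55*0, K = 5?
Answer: 308/15 ≈ 20.533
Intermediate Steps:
k(d) = -4 (k(d) = -4 - 55*0 = -4 + 0 = -4)
F = -12 (F = 6*(-2 + 0) = 6*(-2) = -12)
N(w) = -60/w (N(w) = (5/w)*(-12) = -60/w)
k(-302)/N(308) = -4/((-60/308)) = -4/((-60*1/308)) = -4/(-15/77) = -4*(-77/15) = 308/15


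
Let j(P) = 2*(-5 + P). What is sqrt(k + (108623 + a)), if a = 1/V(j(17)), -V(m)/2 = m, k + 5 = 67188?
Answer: sqrt(25316061)/12 ≈ 419.29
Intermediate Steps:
k = 67183 (k = -5 + 67188 = 67183)
j(P) = -10 + 2*P
V(m) = -2*m
a = -1/48 (a = 1/(-2*(-10 + 2*17)) = 1/(-2*(-10 + 34)) = 1/(-2*24) = 1/(-48) = -1/48 ≈ -0.020833)
sqrt(k + (108623 + a)) = sqrt(67183 + (108623 - 1/48)) = sqrt(67183 + 5213903/48) = sqrt(8438687/48) = sqrt(25316061)/12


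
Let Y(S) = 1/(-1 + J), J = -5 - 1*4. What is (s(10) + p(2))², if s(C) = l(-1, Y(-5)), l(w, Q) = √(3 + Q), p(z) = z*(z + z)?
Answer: (80 + √290)²/100 ≈ 94.147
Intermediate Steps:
J = -9 (J = -5 - 4 = -9)
p(z) = 2*z² (p(z) = z*(2*z) = 2*z²)
Y(S) = -⅒ (Y(S) = 1/(-1 - 9) = 1/(-10) = -⅒)
s(C) = √290/10 (s(C) = √(3 - ⅒) = √(29/10) = √290/10)
(s(10) + p(2))² = (√290/10 + 2*2²)² = (√290/10 + 2*4)² = (√290/10 + 8)² = (8 + √290/10)²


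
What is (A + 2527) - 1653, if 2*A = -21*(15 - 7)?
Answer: 790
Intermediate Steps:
A = -84 (A = (-21*(15 - 7))/2 = (-21*8)/2 = (½)*(-168) = -84)
(A + 2527) - 1653 = (-84 + 2527) - 1653 = 2443 - 1653 = 790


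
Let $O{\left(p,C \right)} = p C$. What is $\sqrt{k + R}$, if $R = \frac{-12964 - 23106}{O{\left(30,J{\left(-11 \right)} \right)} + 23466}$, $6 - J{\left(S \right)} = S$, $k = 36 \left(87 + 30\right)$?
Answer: $\frac{\sqrt{1867590577}}{666} \approx 64.888$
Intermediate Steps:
$k = 4212$ ($k = 36 \cdot 117 = 4212$)
$J{\left(S \right)} = 6 - S$
$O{\left(p,C \right)} = C p$
$R = - \frac{18035}{11988}$ ($R = \frac{-12964 - 23106}{\left(6 - -11\right) 30 + 23466} = - \frac{36070}{\left(6 + 11\right) 30 + 23466} = - \frac{36070}{17 \cdot 30 + 23466} = - \frac{36070}{510 + 23466} = - \frac{36070}{23976} = \left(-36070\right) \frac{1}{23976} = - \frac{18035}{11988} \approx -1.5044$)
$\sqrt{k + R} = \sqrt{4212 - \frac{18035}{11988}} = \sqrt{\frac{50475421}{11988}} = \frac{\sqrt{1867590577}}{666}$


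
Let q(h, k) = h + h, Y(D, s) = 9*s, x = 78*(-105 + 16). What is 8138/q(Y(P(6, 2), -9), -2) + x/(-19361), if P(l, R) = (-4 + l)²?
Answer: -78217607/1568241 ≈ -49.876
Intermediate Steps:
x = -6942 (x = 78*(-89) = -6942)
q(h, k) = 2*h
8138/q(Y(P(6, 2), -9), -2) + x/(-19361) = 8138/((2*(9*(-9)))) - 6942/(-19361) = 8138/((2*(-81))) - 6942*(-1/19361) = 8138/(-162) + 6942/19361 = 8138*(-1/162) + 6942/19361 = -4069/81 + 6942/19361 = -78217607/1568241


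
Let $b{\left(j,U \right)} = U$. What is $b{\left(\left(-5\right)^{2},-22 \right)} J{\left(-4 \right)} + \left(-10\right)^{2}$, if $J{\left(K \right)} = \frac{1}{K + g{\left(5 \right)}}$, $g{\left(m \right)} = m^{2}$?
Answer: $\frac{2078}{21} \approx 98.952$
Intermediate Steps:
$J{\left(K \right)} = \frac{1}{25 + K}$ ($J{\left(K \right)} = \frac{1}{K + 5^{2}} = \frac{1}{K + 25} = \frac{1}{25 + K}$)
$b{\left(\left(-5\right)^{2},-22 \right)} J{\left(-4 \right)} + \left(-10\right)^{2} = - \frac{22}{25 - 4} + \left(-10\right)^{2} = - \frac{22}{21} + 100 = \frac{2078}{21}$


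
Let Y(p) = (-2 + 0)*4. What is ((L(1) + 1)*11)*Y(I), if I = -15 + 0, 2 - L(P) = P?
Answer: -176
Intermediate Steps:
L(P) = 2 - P
I = -15
Y(p) = -8 (Y(p) = -2*4 = -8)
((L(1) + 1)*11)*Y(I) = (((2 - 1*1) + 1)*11)*(-8) = (((2 - 1) + 1)*11)*(-8) = ((1 + 1)*11)*(-8) = (2*11)*(-8) = 22*(-8) = -176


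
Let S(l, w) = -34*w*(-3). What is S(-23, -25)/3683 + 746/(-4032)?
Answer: -6514559/7424928 ≈ -0.87739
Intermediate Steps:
S(l, w) = 102*w (S(l, w) = -(-102)*w = 102*w)
S(-23, -25)/3683 + 746/(-4032) = (102*(-25))/3683 + 746/(-4032) = -2550*1/3683 + 746*(-1/4032) = -2550/3683 - 373/2016 = -6514559/7424928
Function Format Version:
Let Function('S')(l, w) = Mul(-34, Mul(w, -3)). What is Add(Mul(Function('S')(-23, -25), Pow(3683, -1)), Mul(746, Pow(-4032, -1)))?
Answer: Rational(-6514559, 7424928) ≈ -0.87739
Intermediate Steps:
Function('S')(l, w) = Mul(102, w) (Function('S')(l, w) = Mul(-34, Mul(-3, w)) = Mul(102, w))
Add(Mul(Function('S')(-23, -25), Pow(3683, -1)), Mul(746, Pow(-4032, -1))) = Add(Mul(Mul(102, -25), Pow(3683, -1)), Mul(746, Pow(-4032, -1))) = Add(Mul(-2550, Rational(1, 3683)), Mul(746, Rational(-1, 4032))) = Add(Rational(-2550, 3683), Rational(-373, 2016)) = Rational(-6514559, 7424928)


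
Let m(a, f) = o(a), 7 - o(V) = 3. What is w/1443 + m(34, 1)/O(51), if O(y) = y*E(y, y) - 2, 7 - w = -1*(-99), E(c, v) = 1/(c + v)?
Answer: -3940/1443 ≈ -2.7304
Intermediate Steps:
o(V) = 4 (o(V) = 7 - 1*3 = 7 - 3 = 4)
w = -92 (w = 7 - (-1)*(-99) = 7 - 1*99 = 7 - 99 = -92)
m(a, f) = 4
O(y) = -3/2 (O(y) = y/(y + y) - 2 = y/((2*y)) - 2 = y*(1/(2*y)) - 2 = ½ - 2 = -3/2)
w/1443 + m(34, 1)/O(51) = -92/1443 + 4/(-3/2) = -92*1/1443 + 4*(-⅔) = -92/1443 - 8/3 = -3940/1443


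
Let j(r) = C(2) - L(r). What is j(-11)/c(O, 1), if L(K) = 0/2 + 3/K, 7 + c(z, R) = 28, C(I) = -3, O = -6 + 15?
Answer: -10/77 ≈ -0.12987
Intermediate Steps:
O = 9
c(z, R) = 21 (c(z, R) = -7 + 28 = 21)
L(K) = 3/K (L(K) = 0*(½) + 3/K = 0 + 3/K = 3/K)
j(r) = -3 - 3/r
j(-11)/c(O, 1) = (-3 - 3/(-11))/21 = (-3 - 3*(-1/11))*(1/21) = (-3 + 3/11)*(1/21) = -30/11*1/21 = -10/77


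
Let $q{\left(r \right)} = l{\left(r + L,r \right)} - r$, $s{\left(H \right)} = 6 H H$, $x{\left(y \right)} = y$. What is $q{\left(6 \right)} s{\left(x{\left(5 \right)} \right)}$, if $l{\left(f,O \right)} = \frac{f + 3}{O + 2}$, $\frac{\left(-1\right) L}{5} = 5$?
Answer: $-1200$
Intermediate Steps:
$L = -25$ ($L = \left(-5\right) 5 = -25$)
$s{\left(H \right)} = 6 H^{2}$
$l{\left(f,O \right)} = \frac{3 + f}{2 + O}$
$q{\left(r \right)} = - r + \frac{-22 + r}{2 + r}$ ($q{\left(r \right)} = \frac{3 + \left(r - 25\right)}{2 + r} - r = \frac{3 + \left(-25 + r\right)}{2 + r} - r = \frac{-22 + r}{2 + r} - r = - r + \frac{-22 + r}{2 + r}$)
$q{\left(6 \right)} s{\left(x{\left(5 \right)} \right)} = \frac{-22 + 6 - 6 \left(2 + 6\right)}{2 + 6} \cdot 6 \cdot 5^{2} = \frac{-22 + 6 - 6 \cdot 8}{8} \cdot 6 \cdot 25 = \frac{-22 + 6 - 48}{8} \cdot 150 = \frac{1}{8} \left(-64\right) 150 = \left(-8\right) 150 = -1200$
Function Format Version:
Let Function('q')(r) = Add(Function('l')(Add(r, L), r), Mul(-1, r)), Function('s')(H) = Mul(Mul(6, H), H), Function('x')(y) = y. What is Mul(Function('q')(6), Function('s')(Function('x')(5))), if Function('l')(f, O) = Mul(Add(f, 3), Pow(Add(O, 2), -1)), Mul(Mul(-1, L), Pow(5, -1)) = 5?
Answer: -1200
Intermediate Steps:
L = -25 (L = Mul(-5, 5) = -25)
Function('s')(H) = Mul(6, Pow(H, 2))
Function('l')(f, O) = Mul(Pow(Add(2, O), -1), Add(3, f)) (Function('l')(f, O) = Mul(Add(3, f), Pow(Add(2, O), -1)) = Mul(Pow(Add(2, O), -1), Add(3, f)))
Function('q')(r) = Add(Mul(-1, r), Mul(Pow(Add(2, r), -1), Add(-22, r))) (Function('q')(r) = Add(Mul(Pow(Add(2, r), -1), Add(3, Add(r, -25))), Mul(-1, r)) = Add(Mul(Pow(Add(2, r), -1), Add(3, Add(-25, r))), Mul(-1, r)) = Add(Mul(Pow(Add(2, r), -1), Add(-22, r)), Mul(-1, r)) = Add(Mul(-1, r), Mul(Pow(Add(2, r), -1), Add(-22, r))))
Mul(Function('q')(6), Function('s')(Function('x')(5))) = Mul(Mul(Pow(Add(2, 6), -1), Add(-22, 6, Mul(-1, 6, Add(2, 6)))), Mul(6, Pow(5, 2))) = Mul(Mul(Pow(8, -1), Add(-22, 6, Mul(-1, 6, 8))), Mul(6, 25)) = Mul(Mul(Rational(1, 8), Add(-22, 6, -48)), 150) = Mul(Mul(Rational(1, 8), -64), 150) = Mul(-8, 150) = -1200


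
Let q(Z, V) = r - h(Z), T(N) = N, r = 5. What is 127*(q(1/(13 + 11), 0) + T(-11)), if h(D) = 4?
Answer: -1270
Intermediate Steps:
q(Z, V) = 1 (q(Z, V) = 5 - 1*4 = 5 - 4 = 1)
127*(q(1/(13 + 11), 0) + T(-11)) = 127*(1 - 11) = 127*(-10) = -1270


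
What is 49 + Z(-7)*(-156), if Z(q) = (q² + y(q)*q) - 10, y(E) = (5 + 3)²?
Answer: 63853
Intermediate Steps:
y(E) = 64 (y(E) = 8² = 64)
Z(q) = -10 + q² + 64*q (Z(q) = (q² + 64*q) - 10 = -10 + q² + 64*q)
49 + Z(-7)*(-156) = 49 + (-10 + (-7)² + 64*(-7))*(-156) = 49 + (-10 + 49 - 448)*(-156) = 49 - 409*(-156) = 49 + 63804 = 63853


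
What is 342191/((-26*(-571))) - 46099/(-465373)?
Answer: 159930837997/6908927558 ≈ 23.148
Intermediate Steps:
342191/((-26*(-571))) - 46099/(-465373) = 342191/14846 - 46099*(-1/465373) = 342191*(1/14846) + 46099/465373 = 342191/14846 + 46099/465373 = 159930837997/6908927558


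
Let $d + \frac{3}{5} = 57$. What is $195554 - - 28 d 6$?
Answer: $\frac{1025146}{5} \approx 2.0503 \cdot 10^{5}$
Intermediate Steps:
$d = \frac{282}{5}$ ($d = - \frac{3}{5} + 57 = \frac{282}{5} \approx 56.4$)
$195554 - - 28 d 6 = 195554 - \left(-28\right) \frac{282}{5} \cdot 6 = 195554 - \left(- \frac{7896}{5}\right) 6 = 195554 - - \frac{47376}{5} = 195554 + \frac{47376}{5} = \frac{1025146}{5}$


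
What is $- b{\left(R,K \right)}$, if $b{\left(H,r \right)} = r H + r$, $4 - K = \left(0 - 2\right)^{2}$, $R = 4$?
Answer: $0$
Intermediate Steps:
$K = 0$ ($K = 4 - \left(0 - 2\right)^{2} = 4 - \left(-2\right)^{2} = 4 - 4 = 0$)
$b{\left(H,r \right)} = r + H r$ ($b{\left(H,r \right)} = H r + r = r + H r$)
$- b{\left(R,K \right)} = - 0 \left(1 + 4\right) = - 0 \cdot 5 = \left(-1\right) 0 = 0$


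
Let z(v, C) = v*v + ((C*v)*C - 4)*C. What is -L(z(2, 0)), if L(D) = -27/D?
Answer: 27/4 ≈ 6.7500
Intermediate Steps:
z(v, C) = v² + C*(-4 + v*C²) (z(v, C) = v² + (v*C² - 4)*C = v² + (-4 + v*C²)*C = v² + C*(-4 + v*C²))
-L(z(2, 0)) = -(-27)/(2² - 4*0 + 2*0³) = -(-27)/(4 + 0 + 2*0) = -(-27)/(4 + 0 + 0) = -(-27)/4 = -1*(-27/4) = 27/4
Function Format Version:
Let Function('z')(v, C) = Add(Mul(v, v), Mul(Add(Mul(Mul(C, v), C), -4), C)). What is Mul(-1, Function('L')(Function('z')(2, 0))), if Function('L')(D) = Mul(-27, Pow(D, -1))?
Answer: Rational(27, 4) ≈ 6.7500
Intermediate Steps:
Function('z')(v, C) = Add(Pow(v, 2), Mul(C, Add(-4, Mul(v, Pow(C, 2))))) (Function('z')(v, C) = Add(Pow(v, 2), Mul(Add(Mul(v, Pow(C, 2)), -4), C)) = Add(Pow(v, 2), Mul(Add(-4, Mul(v, Pow(C, 2))), C)) = Add(Pow(v, 2), Mul(C, Add(-4, Mul(v, Pow(C, 2))))))
Mul(-1, Function('L')(Function('z')(2, 0))) = Mul(-1, Mul(-27, Pow(Add(Pow(2, 2), Mul(-4, 0), Mul(2, Pow(0, 3))), -1))) = Mul(-1, Mul(-27, Pow(Add(4, 0, Mul(2, 0)), -1))) = Mul(-1, Mul(-27, Pow(Add(4, 0, 0), -1))) = Mul(-1, Mul(-27, Pow(4, -1))) = Mul(-1, Mul(-27, Rational(1, 4))) = Mul(-1, Rational(-27, 4)) = Rational(27, 4)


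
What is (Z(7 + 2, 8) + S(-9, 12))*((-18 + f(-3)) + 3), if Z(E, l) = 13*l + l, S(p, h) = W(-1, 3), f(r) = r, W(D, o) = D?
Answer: -1998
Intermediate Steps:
S(p, h) = -1
Z(E, l) = 14*l
(Z(7 + 2, 8) + S(-9, 12))*((-18 + f(-3)) + 3) = (14*8 - 1)*((-18 - 3) + 3) = (112 - 1)*(-21 + 3) = 111*(-18) = -1998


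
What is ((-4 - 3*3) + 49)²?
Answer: 1296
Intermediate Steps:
((-4 - 3*3) + 49)² = ((-4 - 9) + 49)² = (-13 + 49)² = 36² = 1296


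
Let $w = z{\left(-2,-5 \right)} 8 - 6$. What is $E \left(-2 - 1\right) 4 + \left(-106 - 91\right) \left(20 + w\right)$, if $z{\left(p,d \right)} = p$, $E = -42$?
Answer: $898$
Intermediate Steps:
$w = -22$ ($w = \left(-2\right) 8 - 6 = -16 - 6 = -22$)
$E \left(-2 - 1\right) 4 + \left(-106 - 91\right) \left(20 + w\right) = - 42 \left(-2 - 1\right) 4 + \left(-106 - 91\right) \left(20 - 22\right) = - 42 \left(\left(-3\right) 4\right) - -394 = \left(-42\right) \left(-12\right) + 394 = 504 + 394 = 898$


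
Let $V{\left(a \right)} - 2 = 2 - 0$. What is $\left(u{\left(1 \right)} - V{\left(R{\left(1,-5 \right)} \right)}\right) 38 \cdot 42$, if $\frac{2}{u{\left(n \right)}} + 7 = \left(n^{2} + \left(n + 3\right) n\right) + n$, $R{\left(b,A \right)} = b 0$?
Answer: $-9576$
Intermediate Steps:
$R{\left(b,A \right)} = 0$
$V{\left(a \right)} = 4$ ($V{\left(a \right)} = 2 + \left(2 - 0\right) = 2 + \left(2 + 0\right) = 2 + 2 = 4$)
$u{\left(n \right)} = \frac{2}{-7 + n + n^{2} + n \left(3 + n\right)}$ ($u{\left(n \right)} = \frac{2}{-7 + \left(\left(n^{2} + \left(n + 3\right) n\right) + n\right)} = \frac{2}{-7 + \left(\left(n^{2} + \left(3 + n\right) n\right) + n\right)} = \frac{2}{-7 + \left(\left(n^{2} + n \left(3 + n\right)\right) + n\right)} = \frac{2}{-7 + \left(n + n^{2} + n \left(3 + n\right)\right)} = \frac{2}{-7 + n + n^{2} + n \left(3 + n\right)}$)
$\left(u{\left(1 \right)} - V{\left(R{\left(1,-5 \right)} \right)}\right) 38 \cdot 42 = \left(\frac{2}{-7 + 2 \cdot 1^{2} + 4 \cdot 1} - 4\right) 38 \cdot 42 = \left(\frac{2}{-7 + 2 \cdot 1 + 4} - 4\right) 38 \cdot 42 = \left(\frac{2}{-7 + 2 + 4} - 4\right) 38 \cdot 42 = \left(\frac{2}{-1} - 4\right) 38 \cdot 42 = \left(2 \left(-1\right) - 4\right) 38 \cdot 42 = \left(-2 - 4\right) 38 \cdot 42 = \left(-6\right) 38 \cdot 42 = \left(-228\right) 42 = -9576$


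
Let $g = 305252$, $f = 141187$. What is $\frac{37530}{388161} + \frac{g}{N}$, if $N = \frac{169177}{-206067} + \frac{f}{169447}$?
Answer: $\frac{229847744018868810396}{9217668108445} \approx 2.4936 \cdot 10^{7}$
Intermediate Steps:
$N = \frac{427446410}{34917434949}$ ($N = \frac{169177}{-206067} + \frac{141187}{169447} = 169177 \left(- \frac{1}{206067}\right) + 141187 \cdot \frac{1}{169447} = - \frac{169177}{206067} + \frac{141187}{169447} = \frac{427446410}{34917434949} \approx 0.012242$)
$\frac{37530}{388161} + \frac{g}{N} = \frac{37530}{388161} + \frac{305252}{\frac{427446410}{34917434949}} = 37530 \cdot \frac{1}{388161} + 305252 \cdot \frac{34917434949}{427446410} = \frac{4170}{43129} + \frac{5329308426526074}{213723205} = \frac{229847744018868810396}{9217668108445}$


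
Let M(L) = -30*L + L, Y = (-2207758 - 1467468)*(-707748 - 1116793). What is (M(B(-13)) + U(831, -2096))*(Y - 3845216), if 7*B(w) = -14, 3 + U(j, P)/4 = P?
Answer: -55911265084904900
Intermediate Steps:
U(j, P) = -12 + 4*P
B(w) = -2 (B(w) = (1/7)*(-14) = -2)
Y = 6705600521266 (Y = -3675226*(-1824541) = 6705600521266)
M(L) = -29*L
(M(B(-13)) + U(831, -2096))*(Y - 3845216) = (-29*(-2) + (-12 + 4*(-2096)))*(6705600521266 - 3845216) = (58 + (-12 - 8384))*6705596676050 = (58 - 8396)*6705596676050 = -8338*6705596676050 = -55911265084904900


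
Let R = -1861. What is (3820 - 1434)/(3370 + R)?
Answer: 2386/1509 ≈ 1.5812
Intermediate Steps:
(3820 - 1434)/(3370 + R) = (3820 - 1434)/(3370 - 1861) = 2386/1509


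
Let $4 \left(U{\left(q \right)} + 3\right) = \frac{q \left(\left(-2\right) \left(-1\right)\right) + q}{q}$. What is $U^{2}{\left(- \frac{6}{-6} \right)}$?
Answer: $\frac{81}{16} \approx 5.0625$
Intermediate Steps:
$U{\left(q \right)} = - \frac{9}{4}$ ($U{\left(q \right)} = -3 + \frac{\left(q \left(\left(-2\right) \left(-1\right)\right) + q\right) \frac{1}{q}}{4} = -3 + \frac{\left(q 2 + q\right) \frac{1}{q}}{4} = -3 + \frac{\left(2 q + q\right) \frac{1}{q}}{4} = -3 + \frac{3 q \frac{1}{q}}{4} = -3 + \frac{1}{4} \cdot 3 = -3 + \frac{3}{4} = - \frac{9}{4}$)
$U^{2}{\left(- \frac{6}{-6} \right)} = \left(- \frac{9}{4}\right)^{2} = \frac{81}{16}$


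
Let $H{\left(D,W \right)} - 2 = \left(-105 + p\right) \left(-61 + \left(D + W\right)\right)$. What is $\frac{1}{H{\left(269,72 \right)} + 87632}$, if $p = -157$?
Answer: $\frac{1}{14274} \approx 7.0057 \cdot 10^{-5}$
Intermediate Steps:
$H{\left(D,W \right)} = 15984 - 262 D - 262 W$ ($H{\left(D,W \right)} = 2 + \left(-105 - 157\right) \left(-61 + \left(D + W\right)\right) = 2 - 262 \left(-61 + D + W\right) = 2 - \left(-15982 + 262 D + 262 W\right) = 15984 - 262 D - 262 W$)
$\frac{1}{H{\left(269,72 \right)} + 87632} = \frac{1}{\left(15984 - 70478 - 18864\right) + 87632} = \frac{1}{-73358 + 87632} = \frac{1}{14274}$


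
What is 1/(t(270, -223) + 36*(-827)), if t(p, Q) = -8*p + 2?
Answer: -1/31930 ≈ -3.1319e-5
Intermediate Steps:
t(p, Q) = 2 - 8*p
1/(t(270, -223) + 36*(-827)) = 1/((2 - 8*270) + 36*(-827)) = 1/((2 - 2160) - 29772) = 1/(-2158 - 29772) = 1/(-31930) = -1/31930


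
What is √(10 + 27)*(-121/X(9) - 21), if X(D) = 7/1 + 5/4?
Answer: -107*√37/3 ≈ -216.95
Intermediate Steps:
X(D) = 33/4 (X(D) = 7*1 + 5*(¼) = 7 + 5/4 = 33/4)
√(10 + 27)*(-121/X(9) - 21) = √(10 + 27)*(-121/33/4 - 21) = √37*(-121*4/33 - 21) = √37*(-44/3 - 21) = √37*(-107/3) = -107*√37/3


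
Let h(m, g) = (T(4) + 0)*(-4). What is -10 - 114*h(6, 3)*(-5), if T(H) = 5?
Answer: -11410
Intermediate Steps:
h(m, g) = -20 (h(m, g) = (5 + 0)*(-4) = 5*(-4) = -20)
-10 - 114*h(6, 3)*(-5) = -10 - (-2280)*(-5) = -10 - 114*100 = -10 - 11400 = -11410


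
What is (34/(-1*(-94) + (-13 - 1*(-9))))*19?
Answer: 323/45 ≈ 7.1778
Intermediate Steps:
(34/(-1*(-94) + (-13 - 1*(-9))))*19 = (34/(94 + (-13 + 9)))*19 = (34/(94 - 4))*19 = (34/90)*19 = ((1/90)*34)*19 = (17/45)*19 = 323/45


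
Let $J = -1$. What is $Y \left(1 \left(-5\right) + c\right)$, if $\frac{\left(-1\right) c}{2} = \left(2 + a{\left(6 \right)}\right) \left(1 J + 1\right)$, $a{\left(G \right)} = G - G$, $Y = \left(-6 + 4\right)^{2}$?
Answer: $-20$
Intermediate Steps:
$Y = 4$ ($Y = \left(-2\right)^{2} = 4$)
$a{\left(G \right)} = 0$
$c = 0$ ($c = - 2 \left(2 + 0\right) \left(1 \left(-1\right) + 1\right) = - 2 \cdot 2 \left(-1 + 1\right) = - 2 \cdot 2 \cdot 0 = \left(-2\right) 0 = 0$)
$Y \left(1 \left(-5\right) + c\right) = 4 \left(1 \left(-5\right) + 0\right) = 4 \left(-5 + 0\right) = 4 \left(-5\right) = -20$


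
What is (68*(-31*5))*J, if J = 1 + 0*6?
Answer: -10540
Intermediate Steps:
J = 1 (J = 1 + 0 = 1)
(68*(-31*5))*J = (68*(-31*5))*1 = (68*(-155))*1 = -10540*1 = -10540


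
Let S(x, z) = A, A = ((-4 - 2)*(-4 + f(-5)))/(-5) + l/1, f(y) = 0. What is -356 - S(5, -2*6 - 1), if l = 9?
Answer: -1801/5 ≈ -360.20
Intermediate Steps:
A = 21/5 (A = ((-4 - 2)*(-4 + 0))/(-5) + 9/1 = -6*(-4)*(-1/5) + 9*1 = 24*(-1/5) + 9 = -24/5 + 9 = 21/5 ≈ 4.2000)
S(x, z) = 21/5
-356 - S(5, -2*6 - 1) = -356 - 1*21/5 = -356 - 21/5 = -1801/5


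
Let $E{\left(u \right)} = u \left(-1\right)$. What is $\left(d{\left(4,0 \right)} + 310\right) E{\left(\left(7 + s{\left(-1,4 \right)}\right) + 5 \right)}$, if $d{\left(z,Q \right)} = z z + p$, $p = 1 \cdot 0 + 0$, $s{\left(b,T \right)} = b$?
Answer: $-3586$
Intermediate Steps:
$p = 0$ ($p = 0 + 0 = 0$)
$d{\left(z,Q \right)} = z^{2}$ ($d{\left(z,Q \right)} = z z + 0 = z^{2} + 0 = z^{2}$)
$E{\left(u \right)} = - u$
$\left(d{\left(4,0 \right)} + 310\right) E{\left(\left(7 + s{\left(-1,4 \right)}\right) + 5 \right)} = \left(4^{2} + 310\right) \left(- (\left(7 - 1\right) + 5)\right) = \left(16 + 310\right) \left(- (6 + 5)\right) = 326 \left(\left(-1\right) 11\right) = 326 \left(-11\right) = -3586$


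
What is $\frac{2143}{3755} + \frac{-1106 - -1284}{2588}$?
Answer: $\frac{3107237}{4858970} \approx 0.63948$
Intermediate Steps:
$\frac{2143}{3755} + \frac{-1106 - -1284}{2588} = 2143 \cdot \frac{1}{3755} + \left(-1106 + 1284\right) \frac{1}{2588} = \frac{2143}{3755} + 178 \cdot \frac{1}{2588} = \frac{2143}{3755} + \frac{89}{1294} = \frac{3107237}{4858970}$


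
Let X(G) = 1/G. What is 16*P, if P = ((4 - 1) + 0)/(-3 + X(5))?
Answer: -120/7 ≈ -17.143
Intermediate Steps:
P = -15/14 (P = ((4 - 1) + 0)/(-3 + 1/5) = (3 + 0)/(-3 + 1/5) = 3/(-14/5) = 3*(-5/14) = -15/14 ≈ -1.0714)
16*P = 16*(-15/14) = -120/7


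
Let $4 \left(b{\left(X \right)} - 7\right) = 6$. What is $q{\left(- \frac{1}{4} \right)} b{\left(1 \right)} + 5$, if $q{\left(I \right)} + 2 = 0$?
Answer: $-12$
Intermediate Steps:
$b{\left(X \right)} = \frac{17}{2}$ ($b{\left(X \right)} = 7 + \frac{1}{4} \cdot 6 = 7 + \frac{3}{2} = \frac{17}{2}$)
$q{\left(I \right)} = -2$ ($q{\left(I \right)} = -2 + 0 = -2$)
$q{\left(- \frac{1}{4} \right)} b{\left(1 \right)} + 5 = \left(-2\right) \frac{17}{2} + 5 = -17 + 5 = -12$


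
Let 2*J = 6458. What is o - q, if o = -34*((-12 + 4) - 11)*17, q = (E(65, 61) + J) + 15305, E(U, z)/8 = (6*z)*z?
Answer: -186160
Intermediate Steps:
J = 3229 (J = (½)*6458 = 3229)
E(U, z) = 48*z² (E(U, z) = 8*((6*z)*z) = 8*(6*z²) = 48*z²)
q = 197142 (q = (48*61² + 3229) + 15305 = (48*3721 + 3229) + 15305 = (178608 + 3229) + 15305 = 181837 + 15305 = 197142)
o = 10982 (o = -34*(-8 - 11)*17 = -34*(-19)*17 = 646*17 = 10982)
o - q = 10982 - 1*197142 = 10982 - 197142 = -186160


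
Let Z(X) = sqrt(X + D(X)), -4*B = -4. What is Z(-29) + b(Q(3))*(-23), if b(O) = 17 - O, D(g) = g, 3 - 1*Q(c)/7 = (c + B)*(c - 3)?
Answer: 92 + I*sqrt(58) ≈ 92.0 + 7.6158*I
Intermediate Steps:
B = 1 (B = -1/4*(-4) = 1)
Q(c) = 21 - 7*(1 + c)*(-3 + c) (Q(c) = 21 - 7*(c + 1)*(c - 3) = 21 - 7*(1 + c)*(-3 + c))
Z(X) = sqrt(2)*sqrt(X) (Z(X) = sqrt(X + X) = sqrt(2*X) = sqrt(2)*sqrt(X))
Z(-29) + b(Q(3))*(-23) = sqrt(2)*sqrt(-29) + (17 - (42 - 7*3**2 + 14*3))*(-23) = sqrt(2)*(I*sqrt(29)) + (17 - (42 - 7*9 + 42))*(-23) = I*sqrt(58) + (17 - (42 - 63 + 42))*(-23) = I*sqrt(58) + (17 - 1*21)*(-23) = I*sqrt(58) + (17 - 21)*(-23) = I*sqrt(58) - 4*(-23) = I*sqrt(58) + 92 = 92 + I*sqrt(58)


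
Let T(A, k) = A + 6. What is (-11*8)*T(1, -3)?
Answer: -616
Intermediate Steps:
T(A, k) = 6 + A
(-11*8)*T(1, -3) = (-11*8)*(6 + 1) = -88*7 = -616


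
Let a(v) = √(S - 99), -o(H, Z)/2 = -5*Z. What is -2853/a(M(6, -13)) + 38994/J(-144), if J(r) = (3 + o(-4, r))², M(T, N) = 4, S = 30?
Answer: 12998/688323 + 951*I*√69/23 ≈ 0.018884 + 343.46*I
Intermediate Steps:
o(H, Z) = 10*Z (o(H, Z) = -(-10)*Z = 10*Z)
a(v) = I*√69 (a(v) = √(30 - 99) = √(-69) = I*√69)
J(r) = (3 + 10*r)²
-2853/a(M(6, -13)) + 38994/J(-144) = -2853*(-I*√69/69) + 38994/((3 + 10*(-144))²) = -(-951)*I*√69/23 + 38994/((3 - 1440)²) = 951*I*√69/23 + 38994/((-1437)²) = 951*I*√69/23 + 38994/2064969 = 951*I*√69/23 + 38994*(1/2064969) = 951*I*√69/23 + 12998/688323 = 12998/688323 + 951*I*√69/23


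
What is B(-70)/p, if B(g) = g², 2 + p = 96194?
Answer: 1225/24048 ≈ 0.050940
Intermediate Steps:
p = 96192 (p = -2 + 96194 = 96192)
B(-70)/p = (-70)²/96192 = 4900*(1/96192) = 1225/24048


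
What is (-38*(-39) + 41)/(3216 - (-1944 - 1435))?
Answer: 1523/6595 ≈ 0.23093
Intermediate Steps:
(-38*(-39) + 41)/(3216 - (-1944 - 1435)) = (1482 + 41)/(3216 - 1*(-3379)) = 1523/(3216 + 3379) = 1523/6595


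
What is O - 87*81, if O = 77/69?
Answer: -486166/69 ≈ -7045.9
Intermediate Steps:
O = 77/69 (O = 77*(1/69) = 77/69 ≈ 1.1159)
O - 87*81 = 77/69 - 87*81 = 77/69 - 7047 = -486166/69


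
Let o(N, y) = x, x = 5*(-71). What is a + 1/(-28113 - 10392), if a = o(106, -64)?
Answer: -13669276/38505 ≈ -355.00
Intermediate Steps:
x = -355
o(N, y) = -355
a = -355
a + 1/(-28113 - 10392) = -355 + 1/(-28113 - 10392) = -355 + 1/(-38505) = -355 - 1/38505 = -13669276/38505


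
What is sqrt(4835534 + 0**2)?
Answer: sqrt(4835534) ≈ 2199.0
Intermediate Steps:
sqrt(4835534 + 0**2) = sqrt(4835534 + 0) = sqrt(4835534)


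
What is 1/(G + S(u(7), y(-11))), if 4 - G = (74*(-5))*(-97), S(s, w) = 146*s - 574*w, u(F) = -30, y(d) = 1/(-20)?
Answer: -10/402373 ≈ -2.4853e-5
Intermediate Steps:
y(d) = -1/20
S(s, w) = -574*w + 146*s
G = -35886 (G = 4 - 74*(-5)*(-97) = 4 - (-370)*(-97) = 4 - 1*35890 = 4 - 35890 = -35886)
1/(G + S(u(7), y(-11))) = 1/(-35886 + (-574*(-1/20) + 146*(-30))) = 1/(-35886 + (287/10 - 4380)) = 1/(-35886 - 43513/10) = 1/(-402373/10) = -10/402373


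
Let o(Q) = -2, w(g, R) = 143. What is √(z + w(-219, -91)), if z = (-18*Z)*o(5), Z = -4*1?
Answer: I ≈ 1.0*I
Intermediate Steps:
Z = -4
z = -144 (z = -18*(-4)*(-2) = 72*(-2) = -144)
√(z + w(-219, -91)) = √(-144 + 143) = √(-1) = I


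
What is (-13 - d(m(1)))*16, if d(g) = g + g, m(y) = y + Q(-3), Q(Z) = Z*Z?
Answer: -528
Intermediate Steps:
Q(Z) = Z**2
m(y) = 9 + y (m(y) = y + (-3)**2 = y + 9 = 9 + y)
d(g) = 2*g
(-13 - d(m(1)))*16 = (-13 - 2*(9 + 1))*16 = (-13 - 2*10)*16 = (-13 - 1*20)*16 = (-13 - 20)*16 = -33*16 = -528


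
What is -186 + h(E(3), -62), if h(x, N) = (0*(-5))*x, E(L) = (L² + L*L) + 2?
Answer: -186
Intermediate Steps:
E(L) = 2 + 2*L² (E(L) = (L² + L²) + 2 = 2*L² + 2 = 2 + 2*L²)
h(x, N) = 0 (h(x, N) = 0*x = 0)
-186 + h(E(3), -62) = -186 + 0 = -186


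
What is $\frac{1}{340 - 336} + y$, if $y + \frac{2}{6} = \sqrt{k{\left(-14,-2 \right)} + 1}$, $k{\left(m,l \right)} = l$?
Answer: $- \frac{1}{12} + i \approx -0.083333 + 1.0 i$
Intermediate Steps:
$y = - \frac{1}{3} + i$ ($y = - \frac{1}{3} + \sqrt{-2 + 1} = - \frac{1}{3} + \sqrt{-1} = - \frac{1}{3} + i \approx -0.33333 + 1.0 i$)
$\frac{1}{340 - 336} + y = \frac{1}{340 - 336} - \left(\frac{1}{3} - i\right) = \frac{1}{4} - \left(\frac{1}{3} - i\right) = - \frac{1}{12} + i$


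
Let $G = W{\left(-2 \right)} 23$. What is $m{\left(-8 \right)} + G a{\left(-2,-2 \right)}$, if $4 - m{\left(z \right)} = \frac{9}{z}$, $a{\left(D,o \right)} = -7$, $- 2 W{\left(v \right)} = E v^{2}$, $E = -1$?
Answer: $- \frac{2535}{8} \approx -316.88$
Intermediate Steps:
$W{\left(v \right)} = \frac{v^{2}}{2}$ ($W{\left(v \right)} = - \frac{\left(-1\right) v^{2}}{2} = \frac{v^{2}}{2}$)
$m{\left(z \right)} = 4 - \frac{9}{z}$
$G = 46$ ($G = \frac{\left(-2\right)^{2}}{2} \cdot 23 = \frac{1}{2} \cdot 4 \cdot 23 = 2 \cdot 23 = 46$)
$m{\left(-8 \right)} + G a{\left(-2,-2 \right)} = \left(4 - \frac{9}{-8}\right) + 46 \left(-7\right) = \left(4 - - \frac{9}{8}\right) - 322 = \left(4 + \frac{9}{8}\right) - 322 = \frac{41}{8} - 322 = - \frac{2535}{8}$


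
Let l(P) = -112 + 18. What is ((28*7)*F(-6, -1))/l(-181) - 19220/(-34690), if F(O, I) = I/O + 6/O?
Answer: 1120907/489129 ≈ 2.2916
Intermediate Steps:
F(O, I) = 6/O + I/O
l(P) = -94
((28*7)*F(-6, -1))/l(-181) - 19220/(-34690) = ((28*7)*((6 - 1)/(-6)))/(-94) - 19220/(-34690) = (196*(-⅙*5))*(-1/94) - 19220*(-1/34690) = (196*(-⅚))*(-1/94) + 1922/3469 = -490/3*(-1/94) + 1922/3469 = 245/141 + 1922/3469 = 1120907/489129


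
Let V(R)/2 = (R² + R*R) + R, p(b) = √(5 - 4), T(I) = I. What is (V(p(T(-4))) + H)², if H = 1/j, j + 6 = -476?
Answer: 8357881/232324 ≈ 35.975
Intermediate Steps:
j = -482 (j = -6 - 476 = -482)
p(b) = 1 (p(b) = √1 = 1)
H = -1/482 (H = 1/(-482) = -1/482 ≈ -0.0020747)
V(R) = 2*R + 4*R² (V(R) = 2*((R² + R*R) + R) = 2*((R² + R²) + R) = 2*(2*R² + R) = 2*(R + 2*R²) = 2*R + 4*R²)
(V(p(T(-4))) + H)² = (2*1*(1 + 2*1) - 1/482)² = (2*1*(1 + 2) - 1/482)² = (2*1*3 - 1/482)² = (6 - 1/482)² = (2891/482)² = 8357881/232324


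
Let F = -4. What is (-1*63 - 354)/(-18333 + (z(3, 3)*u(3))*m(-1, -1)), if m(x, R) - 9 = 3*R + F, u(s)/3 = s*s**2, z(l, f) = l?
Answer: 139/5949 ≈ 0.023365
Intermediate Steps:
u(s) = 3*s**3 (u(s) = 3*(s*s**2) = 3*s**3)
m(x, R) = 5 + 3*R (m(x, R) = 9 + (3*R - 4) = 9 + (-4 + 3*R) = 5 + 3*R)
(-1*63 - 354)/(-18333 + (z(3, 3)*u(3))*m(-1, -1)) = (-1*63 - 354)/(-18333 + (3*(3*3**3))*(5 + 3*(-1))) = (-63 - 354)/(-18333 + (3*(3*27))*(5 - 3)) = -417/(-18333 + (3*81)*2) = -417/(-18333 + 243*2) = -417/(-18333 + 486) = -417/(-17847) = -417*(-1/17847) = 139/5949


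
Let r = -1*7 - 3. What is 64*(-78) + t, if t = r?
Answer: -5002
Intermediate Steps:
r = -10 (r = -7 - 3 = -10)
t = -10
64*(-78) + t = 64*(-78) - 10 = -4992 - 10 = -5002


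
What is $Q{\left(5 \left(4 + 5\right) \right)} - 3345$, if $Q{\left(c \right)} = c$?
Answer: $-3300$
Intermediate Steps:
$Q{\left(5 \left(4 + 5\right) \right)} - 3345 = 5 \left(4 + 5\right) - 3345 = 5 \cdot 9 - 3345 = 45 - 3345 = -3300$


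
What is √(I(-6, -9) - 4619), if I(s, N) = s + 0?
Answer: 5*I*√185 ≈ 68.007*I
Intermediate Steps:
I(s, N) = s
√(I(-6, -9) - 4619) = √(-6 - 4619) = √(-4625) = 5*I*√185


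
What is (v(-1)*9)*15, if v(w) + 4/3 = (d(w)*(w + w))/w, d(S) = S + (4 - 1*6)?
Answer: -990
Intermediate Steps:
d(S) = -2 + S (d(S) = S + (4 - 6) = S - 2 = -2 + S)
v(w) = -16/3 + 2*w (v(w) = -4/3 + ((-2 + w)*(w + w))/w = -4/3 + ((-2 + w)*(2*w))/w = -4/3 + (2*w*(-2 + w))/w = -4/3 + (-4 + 2*w) = -16/3 + 2*w)
(v(-1)*9)*15 = ((-16/3 + 2*(-1))*9)*15 = ((-16/3 - 2)*9)*15 = -22/3*9*15 = -66*15 = -990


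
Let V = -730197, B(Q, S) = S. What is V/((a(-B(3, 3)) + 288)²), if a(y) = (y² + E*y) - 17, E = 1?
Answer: -730197/76729 ≈ -9.5166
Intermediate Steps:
a(y) = -17 + y + y² (a(y) = (y² + 1*y) - 17 = (y² + y) - 17 = (y + y²) - 17 = -17 + y + y²)
V/((a(-B(3, 3)) + 288)²) = -730197/((-17 - 1*3 + (-1*3)²) + 288)² = -730197/((-17 - 3 + (-3)²) + 288)² = -730197/((-17 - 3 + 9) + 288)² = -730197/(-11 + 288)² = -730197/(277²) = -730197/76729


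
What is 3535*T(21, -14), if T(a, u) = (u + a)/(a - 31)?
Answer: -4949/2 ≈ -2474.5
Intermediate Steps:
T(a, u) = (a + u)/(-31 + a)
3535*T(21, -14) = 3535*((21 - 14)/(-31 + 21)) = 3535*(7/(-10)) = 3535*(-1/10*7) = 3535*(-7/10) = -4949/2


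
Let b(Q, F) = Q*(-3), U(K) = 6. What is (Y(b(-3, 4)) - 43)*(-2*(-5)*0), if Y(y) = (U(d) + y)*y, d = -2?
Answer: 0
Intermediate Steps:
b(Q, F) = -3*Q
Y(y) = y*(6 + y) (Y(y) = (6 + y)*y = y*(6 + y))
(Y(b(-3, 4)) - 43)*(-2*(-5)*0) = ((-3*(-3))*(6 - 3*(-3)) - 43)*(-2*(-5)*0) = (9*(6 + 9) - 43)*(10*0) = (9*15 - 43)*0 = (135 - 43)*0 = 92*0 = 0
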